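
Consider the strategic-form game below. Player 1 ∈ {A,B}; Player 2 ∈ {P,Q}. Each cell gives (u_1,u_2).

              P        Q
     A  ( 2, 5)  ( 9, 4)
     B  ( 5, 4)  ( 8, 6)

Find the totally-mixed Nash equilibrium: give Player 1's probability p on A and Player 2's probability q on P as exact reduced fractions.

P1 indiff ⇒ q·2+(1-q)·9 = q·5+(1-q)·8 ⇒ q(-3) = (1-q)(-1) ⇒ q = 1/4
P2 indiff ⇒ p·5+(1-p)·4 = p·4+(1-p)·6 ⇒ p(1) = (1-p)(2) ⇒ p = 2/3

p=2/3, q=1/4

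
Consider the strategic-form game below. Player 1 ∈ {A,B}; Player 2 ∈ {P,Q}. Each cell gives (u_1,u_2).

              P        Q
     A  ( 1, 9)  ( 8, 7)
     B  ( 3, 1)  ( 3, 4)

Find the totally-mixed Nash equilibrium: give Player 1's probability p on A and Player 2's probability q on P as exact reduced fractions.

P1 indiff ⇒ q·1+(1-q)·8 = q·3+(1-q)·3 ⇒ q(-2) = (1-q)(-5) ⇒ q = 5/7
P2 indiff ⇒ p·9+(1-p)·1 = p·7+(1-p)·4 ⇒ p(2) = (1-p)(3) ⇒ p = 3/5

(p,q) = (3/5, 5/7)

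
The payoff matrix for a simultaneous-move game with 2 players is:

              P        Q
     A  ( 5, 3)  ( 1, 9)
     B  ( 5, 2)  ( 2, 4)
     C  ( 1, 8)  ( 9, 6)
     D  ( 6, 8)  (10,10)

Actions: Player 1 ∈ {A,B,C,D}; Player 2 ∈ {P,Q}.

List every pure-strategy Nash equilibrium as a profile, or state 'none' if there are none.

(A,P): not NE [P1→D gives 6>5; P2→Q gives 9>3]
(A,Q): not NE [P1→D gives 10>1]
(B,P): not NE [P1→D gives 6>5; P2→Q gives 4>2]
(B,Q): not NE [P1→D gives 10>2]
(C,P): not NE [P1→D gives 6>1]
(C,Q): not NE [P1→D gives 10>9; P2→P gives 8>6]
(D,P): not NE [P2→Q gives 10>8]
(D,Q): NE

NE set: (D,Q)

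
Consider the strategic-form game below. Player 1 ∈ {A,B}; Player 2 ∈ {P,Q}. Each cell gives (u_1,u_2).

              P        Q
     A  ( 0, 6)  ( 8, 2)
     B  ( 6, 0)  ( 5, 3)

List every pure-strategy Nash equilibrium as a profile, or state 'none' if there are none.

(A,P): not NE [P1→B gives 6>0]
(A,Q): not NE [P2→P gives 6>2]
(B,P): not NE [P2→Q gives 3>0]
(B,Q): not NE [P1→A gives 8>5]

No pure NE.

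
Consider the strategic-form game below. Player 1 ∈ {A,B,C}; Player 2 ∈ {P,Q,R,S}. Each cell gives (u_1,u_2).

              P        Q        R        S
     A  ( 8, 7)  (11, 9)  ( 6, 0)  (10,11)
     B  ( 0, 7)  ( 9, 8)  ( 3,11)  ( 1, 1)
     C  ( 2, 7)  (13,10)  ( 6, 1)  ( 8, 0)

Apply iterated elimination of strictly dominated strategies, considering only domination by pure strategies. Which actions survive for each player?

P1 drop B (A beats it: P:8>0 Q:11>9 R:6>3 S:10>1)
P2 drop P (Q beats it: A:9>7 C:10>7)
P2 drop R (Q beats it: A:9>0 C:10>1)
P1→{A,C} P2→{Q,S}

Remaining: P1:{A,C} P2:{Q,S}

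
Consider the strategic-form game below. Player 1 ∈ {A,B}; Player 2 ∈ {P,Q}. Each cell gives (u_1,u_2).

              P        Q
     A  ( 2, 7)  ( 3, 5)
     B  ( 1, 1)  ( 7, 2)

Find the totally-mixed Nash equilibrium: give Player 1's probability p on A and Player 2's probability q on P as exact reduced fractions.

P1 indiff ⇒ q·2+(1-q)·3 = q·1+(1-q)·7 ⇒ q(1) = (1-q)(4) ⇒ q = 4/5
P2 indiff ⇒ p·7+(1-p)·1 = p·5+(1-p)·2 ⇒ p(2) = (1-p)(1) ⇒ p = 1/3

(p,q) = (1/3, 4/5)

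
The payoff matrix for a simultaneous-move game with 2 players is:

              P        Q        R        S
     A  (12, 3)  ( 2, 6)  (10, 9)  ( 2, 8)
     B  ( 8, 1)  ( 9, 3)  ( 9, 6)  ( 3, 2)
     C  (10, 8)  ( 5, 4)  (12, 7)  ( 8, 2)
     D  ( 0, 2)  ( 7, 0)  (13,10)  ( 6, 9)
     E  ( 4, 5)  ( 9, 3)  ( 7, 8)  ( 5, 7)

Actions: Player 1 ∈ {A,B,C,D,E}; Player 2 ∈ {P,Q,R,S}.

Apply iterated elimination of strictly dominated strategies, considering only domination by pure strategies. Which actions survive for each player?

IESDS → P1:{A,C,D} P2:{P,R}

P2 drop Q (R beats it: A:9>6 B:6>3 C:7>4 D:10>0 E:8>3)
P1 drop B (C beats it: P:10>8 R:12>9 S:8>3)
P1 drop E (C beats it: P:10>4 R:12>7 S:8>5)
P2 drop S (R beats it: A:9>8 C:7>2 D:10>9)
P1→{A,C,D} P2→{P,R}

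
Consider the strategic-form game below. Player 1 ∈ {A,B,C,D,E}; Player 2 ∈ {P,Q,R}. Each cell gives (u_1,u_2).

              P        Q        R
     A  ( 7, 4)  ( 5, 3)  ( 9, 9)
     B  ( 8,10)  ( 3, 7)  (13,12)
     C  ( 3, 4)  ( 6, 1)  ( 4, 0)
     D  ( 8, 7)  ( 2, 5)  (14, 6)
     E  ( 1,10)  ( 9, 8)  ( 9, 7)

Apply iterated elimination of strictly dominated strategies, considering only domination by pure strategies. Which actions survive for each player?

P2 drop Q (P beats it: A:4>3 B:10>7 C:4>1 D:7>5 E:10>8)
P1 drop A (B beats it: P:8>7 R:13>9)
P1 drop C (B beats it: P:8>3 R:13>4)
P1 drop E (B beats it: P:8>1 R:13>9)
P1→{B,D} P2→{P,R}

IESDS → P1:{B,D} P2:{P,R}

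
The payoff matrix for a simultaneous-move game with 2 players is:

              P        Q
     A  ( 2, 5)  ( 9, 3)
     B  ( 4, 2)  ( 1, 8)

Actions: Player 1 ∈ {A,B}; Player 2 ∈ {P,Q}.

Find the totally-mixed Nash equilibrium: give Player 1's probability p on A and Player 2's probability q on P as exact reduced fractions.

P1 indiff ⇒ q·2+(1-q)·9 = q·4+(1-q)·1 ⇒ q(-2) = (1-q)(-8) ⇒ q = 4/5
P2 indiff ⇒ p·5+(1-p)·2 = p·3+(1-p)·8 ⇒ p(2) = (1-p)(6) ⇒ p = 3/4

p=3/4, q=4/5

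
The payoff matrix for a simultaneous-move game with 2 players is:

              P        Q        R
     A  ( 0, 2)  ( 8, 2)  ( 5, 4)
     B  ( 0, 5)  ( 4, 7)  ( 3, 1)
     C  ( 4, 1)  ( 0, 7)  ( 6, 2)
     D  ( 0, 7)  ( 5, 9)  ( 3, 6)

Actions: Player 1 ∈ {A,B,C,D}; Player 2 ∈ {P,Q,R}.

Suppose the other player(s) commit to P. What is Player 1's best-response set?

BR_1 = {C}

u_1(A vs P) = 0
u_1(B vs P) = 0
u_1(C vs P) = 4
u_1(D vs P) = 0
max payoff 4 at {C}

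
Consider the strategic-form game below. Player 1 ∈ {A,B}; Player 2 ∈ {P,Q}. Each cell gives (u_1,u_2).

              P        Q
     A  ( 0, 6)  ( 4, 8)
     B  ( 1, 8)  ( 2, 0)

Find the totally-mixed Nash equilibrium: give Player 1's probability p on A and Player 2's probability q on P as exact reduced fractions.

p=4/5, q=2/3

P1 indiff ⇒ q·0+(1-q)·4 = q·1+(1-q)·2 ⇒ q(-1) = (1-q)(-2) ⇒ q = 2/3
P2 indiff ⇒ p·6+(1-p)·8 = p·8+(1-p)·0 ⇒ p(-2) = (1-p)(-8) ⇒ p = 4/5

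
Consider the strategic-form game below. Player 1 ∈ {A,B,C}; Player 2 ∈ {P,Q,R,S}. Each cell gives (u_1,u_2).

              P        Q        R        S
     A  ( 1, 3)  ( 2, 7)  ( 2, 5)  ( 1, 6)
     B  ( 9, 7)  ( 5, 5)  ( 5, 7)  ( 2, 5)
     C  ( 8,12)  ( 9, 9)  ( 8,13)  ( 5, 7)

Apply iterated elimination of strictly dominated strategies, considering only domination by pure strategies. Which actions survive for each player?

P1 drop A (B beats it: P:9>1 Q:5>2 R:5>2 S:2>1)
P2 drop Q (P beats it: B:7>5 C:12>9)
P2 drop S (P beats it: B:7>5 C:12>7)
P1→{B,C} P2→{P,R}

Survivors P1:{B,C} P2:{P,R}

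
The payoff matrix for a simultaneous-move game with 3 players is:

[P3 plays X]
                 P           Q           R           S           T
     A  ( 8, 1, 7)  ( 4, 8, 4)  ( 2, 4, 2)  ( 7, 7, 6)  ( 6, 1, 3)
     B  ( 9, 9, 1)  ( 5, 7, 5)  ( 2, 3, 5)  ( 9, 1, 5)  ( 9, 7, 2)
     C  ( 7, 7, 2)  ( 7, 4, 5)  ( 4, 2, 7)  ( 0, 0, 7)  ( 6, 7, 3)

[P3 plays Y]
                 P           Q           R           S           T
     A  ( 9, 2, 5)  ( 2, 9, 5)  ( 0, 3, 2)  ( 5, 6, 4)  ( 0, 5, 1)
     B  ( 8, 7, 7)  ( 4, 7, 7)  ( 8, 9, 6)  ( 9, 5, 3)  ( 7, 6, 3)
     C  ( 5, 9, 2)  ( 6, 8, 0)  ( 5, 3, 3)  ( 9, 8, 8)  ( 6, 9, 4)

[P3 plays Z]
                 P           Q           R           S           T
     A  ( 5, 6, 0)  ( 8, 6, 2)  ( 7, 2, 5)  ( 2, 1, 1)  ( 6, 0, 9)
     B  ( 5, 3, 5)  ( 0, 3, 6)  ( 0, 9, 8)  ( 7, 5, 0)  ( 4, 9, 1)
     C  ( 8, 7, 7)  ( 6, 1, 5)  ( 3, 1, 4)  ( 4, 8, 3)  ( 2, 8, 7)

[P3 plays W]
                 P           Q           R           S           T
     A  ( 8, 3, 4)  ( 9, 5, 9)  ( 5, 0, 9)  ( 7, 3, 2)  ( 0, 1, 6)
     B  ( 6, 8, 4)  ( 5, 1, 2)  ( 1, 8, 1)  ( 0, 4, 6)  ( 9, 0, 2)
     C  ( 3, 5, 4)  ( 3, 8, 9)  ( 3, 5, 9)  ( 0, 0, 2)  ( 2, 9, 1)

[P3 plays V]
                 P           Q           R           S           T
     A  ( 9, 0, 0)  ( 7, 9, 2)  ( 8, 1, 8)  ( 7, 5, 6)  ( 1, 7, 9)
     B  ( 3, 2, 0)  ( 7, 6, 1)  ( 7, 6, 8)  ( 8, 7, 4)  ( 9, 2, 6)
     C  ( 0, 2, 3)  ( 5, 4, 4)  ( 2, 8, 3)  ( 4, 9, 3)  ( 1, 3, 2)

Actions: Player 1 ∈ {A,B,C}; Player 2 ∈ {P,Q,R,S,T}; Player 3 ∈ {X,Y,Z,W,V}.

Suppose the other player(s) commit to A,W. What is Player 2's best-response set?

u_2(P vs A,W) = 3
u_2(Q vs A,W) = 5
u_2(R vs A,W) = 0
u_2(S vs A,W) = 3
u_2(T vs A,W) = 1
max payoff 5 at {Q}

BR_2 = {Q}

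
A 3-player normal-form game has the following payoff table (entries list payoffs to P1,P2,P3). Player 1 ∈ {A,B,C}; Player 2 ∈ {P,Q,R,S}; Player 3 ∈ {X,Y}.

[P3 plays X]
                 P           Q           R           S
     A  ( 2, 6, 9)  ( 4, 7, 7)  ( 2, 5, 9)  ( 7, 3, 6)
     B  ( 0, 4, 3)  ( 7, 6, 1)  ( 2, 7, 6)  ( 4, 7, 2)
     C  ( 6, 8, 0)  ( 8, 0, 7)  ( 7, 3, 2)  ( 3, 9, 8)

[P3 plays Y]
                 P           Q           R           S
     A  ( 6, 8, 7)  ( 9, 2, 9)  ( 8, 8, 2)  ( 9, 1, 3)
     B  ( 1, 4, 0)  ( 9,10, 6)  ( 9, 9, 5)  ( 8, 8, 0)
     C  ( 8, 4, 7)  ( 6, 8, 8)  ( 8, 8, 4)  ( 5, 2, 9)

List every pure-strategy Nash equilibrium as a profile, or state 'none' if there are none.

Nash profiles: (B,Q,Y)

(A,P,X): not NE [P1→C gives 6>2; P2→Q gives 7>6]
(A,P,Y): not NE [P1→C gives 8>6; P3→X gives 9>7]
(A,Q,X): not NE [P1→C gives 8>4; P3→Y gives 9>7]
(A,Q,Y): not NE [P2→R gives 8>2]
(A,R,X): not NE [P1→C gives 7>2; P2→Q gives 7>5]
(A,R,Y): not NE [P1→B gives 9>8; P3→X gives 9>2]
(A,S,X): not NE [P2→Q gives 7>3]
(A,S,Y): not NE [P2→R gives 8>1; P3→X gives 6>3]
(B,P,X): not NE [P1→C gives 6>0; P2→S gives 7>4]
(B,P,Y): not NE [P1→C gives 8>1; P2→Q gives 10>4; P3→X gives 3>0]
(B,Q,X): not NE [P1→C gives 8>7; P2→S gives 7>6; P3→Y gives 6>1]
(B,Q,Y): NE
(B,R,X): not NE [P1→C gives 7>2]
(B,R,Y): not NE [P2→Q gives 10>9; P3→X gives 6>5]
(B,S,X): not NE [P1→A gives 7>4]
(B,S,Y): not NE [P1→A gives 9>8; P2→Q gives 10>8; P3→X gives 2>0]
(C,P,X): not NE [P2→S gives 9>8; P3→Y gives 7>0]
(C,P,Y): not NE [P2→R gives 8>4]
(C,Q,X): not NE [P2→S gives 9>0; P3→Y gives 8>7]
(C,Q,Y): not NE [P1→B gives 9>6]
(C,R,X): not NE [P2→S gives 9>3; P3→Y gives 4>2]
(C,R,Y): not NE [P1→B gives 9>8]
(C,S,X): not NE [P1→A gives 7>3; P3→Y gives 9>8]
(C,S,Y): not NE [P1→A gives 9>5; P2→R gives 8>2]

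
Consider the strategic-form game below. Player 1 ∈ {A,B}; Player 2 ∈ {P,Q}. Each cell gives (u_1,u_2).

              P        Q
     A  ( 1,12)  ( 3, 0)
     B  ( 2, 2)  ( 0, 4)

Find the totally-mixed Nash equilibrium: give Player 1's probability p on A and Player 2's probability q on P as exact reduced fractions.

P1 indiff ⇒ q·1+(1-q)·3 = q·2+(1-q)·0 ⇒ q(-1) = (1-q)(-3) ⇒ q = 3/4
P2 indiff ⇒ p·12+(1-p)·2 = p·0+(1-p)·4 ⇒ p(12) = (1-p)(2) ⇒ p = 1/7

p=1/7, q=3/4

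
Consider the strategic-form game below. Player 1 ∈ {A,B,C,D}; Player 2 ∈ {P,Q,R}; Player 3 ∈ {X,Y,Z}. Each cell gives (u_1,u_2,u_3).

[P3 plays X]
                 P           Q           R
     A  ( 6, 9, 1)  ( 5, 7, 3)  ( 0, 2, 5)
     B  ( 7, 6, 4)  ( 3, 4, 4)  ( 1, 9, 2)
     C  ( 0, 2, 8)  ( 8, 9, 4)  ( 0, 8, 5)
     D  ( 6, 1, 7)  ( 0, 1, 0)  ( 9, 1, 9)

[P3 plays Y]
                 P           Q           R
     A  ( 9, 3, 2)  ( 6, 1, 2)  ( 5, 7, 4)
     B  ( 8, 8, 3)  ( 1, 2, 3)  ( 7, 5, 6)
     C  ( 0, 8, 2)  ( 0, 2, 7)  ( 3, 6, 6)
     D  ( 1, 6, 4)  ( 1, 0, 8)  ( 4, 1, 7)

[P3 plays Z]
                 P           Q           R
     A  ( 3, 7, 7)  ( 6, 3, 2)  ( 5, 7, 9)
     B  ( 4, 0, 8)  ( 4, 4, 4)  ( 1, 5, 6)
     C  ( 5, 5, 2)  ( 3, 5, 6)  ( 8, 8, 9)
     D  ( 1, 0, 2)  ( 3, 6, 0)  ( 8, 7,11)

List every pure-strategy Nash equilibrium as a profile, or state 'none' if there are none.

PSNE = {(C,R,Z), (D,R,Z)}

(A,P,X): not NE [P1→B gives 7>6; P3→Z gives 7>1]
(A,P,Y): not NE [P2→R gives 7>3; P3→Z gives 7>2]
(A,P,Z): not NE [P1→C gives 5>3]
(A,Q,X): not NE [P1→C gives 8>5; P2→P gives 9>7]
(A,Q,Y): not NE [P2→R gives 7>1; P3→X gives 3>2]
(A,Q,Z): not NE [P2→R gives 7>3; P3→X gives 3>2]
(A,R,X): not NE [P1→D gives 9>0; P2→P gives 9>2; P3→Z gives 9>5]
(A,R,Y): not NE [P1→B gives 7>5; P3→Z gives 9>4]
(A,R,Z): not NE [P1→D gives 8>5]
(B,P,X): not NE [P2→R gives 9>6; P3→Z gives 8>4]
(B,P,Y): not NE [P1→A gives 9>8; P3→Z gives 8>3]
(B,P,Z): not NE [P1→C gives 5>4; P2→R gives 5>0]
(B,Q,X): not NE [P1→C gives 8>3; P2→R gives 9>4]
(B,Q,Y): not NE [P1→A gives 6>1; P2→P gives 8>2; P3→Z gives 4>3]
(B,Q,Z): not NE [P1→A gives 6>4; P2→R gives 5>4]
(B,R,X): not NE [P1→D gives 9>1; P3→Z gives 6>2]
(B,R,Y): not NE [P2→P gives 8>5]
(B,R,Z): not NE [P1→D gives 8>1]
(C,P,X): not NE [P1→B gives 7>0; P2→Q gives 9>2]
(C,P,Y): not NE [P1→A gives 9>0; P3→X gives 8>2]
(C,P,Z): not NE [P2→R gives 8>5; P3→X gives 8>2]
(C,Q,X): not NE [P3→Y gives 7>4]
(C,Q,Y): not NE [P1→A gives 6>0; P2→P gives 8>2]
(C,Q,Z): not NE [P1→A gives 6>3; P2→R gives 8>5; P3→Y gives 7>6]
(C,R,X): not NE [P1→D gives 9>0; P2→Q gives 9>8; P3→Z gives 9>5]
(C,R,Y): not NE [P1→B gives 7>3; P2→P gives 8>6; P3→Z gives 9>6]
(C,R,Z): NE
(D,P,X): not NE [P1→B gives 7>6]
(D,P,Y): not NE [P1→A gives 9>1; P3→X gives 7>4]
(D,P,Z): not NE [P1→C gives 5>1; P2→R gives 7>0; P3→X gives 7>2]
(D,Q,X): not NE [P1→C gives 8>0; P3→Y gives 8>0]
(D,Q,Y): not NE [P1→A gives 6>1; P2→P gives 6>0]
(D,Q,Z): not NE [P1→A gives 6>3; P2→R gives 7>6; P3→Y gives 8>0]
(D,R,X): not NE [P3→Z gives 11>9]
(D,R,Y): not NE [P1→B gives 7>4; P2→P gives 6>1; P3→Z gives 11>7]
(D,R,Z): NE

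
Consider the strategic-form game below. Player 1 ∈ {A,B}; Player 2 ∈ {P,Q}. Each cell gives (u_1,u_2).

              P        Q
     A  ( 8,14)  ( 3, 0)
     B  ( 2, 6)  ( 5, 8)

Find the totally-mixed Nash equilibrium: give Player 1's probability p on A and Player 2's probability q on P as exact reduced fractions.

P1 mixes 1/8 on A; P2 mixes 1/4 on P

P1 indiff ⇒ q·8+(1-q)·3 = q·2+(1-q)·5 ⇒ q(6) = (1-q)(2) ⇒ q = 1/4
P2 indiff ⇒ p·14+(1-p)·6 = p·0+(1-p)·8 ⇒ p(14) = (1-p)(2) ⇒ p = 1/8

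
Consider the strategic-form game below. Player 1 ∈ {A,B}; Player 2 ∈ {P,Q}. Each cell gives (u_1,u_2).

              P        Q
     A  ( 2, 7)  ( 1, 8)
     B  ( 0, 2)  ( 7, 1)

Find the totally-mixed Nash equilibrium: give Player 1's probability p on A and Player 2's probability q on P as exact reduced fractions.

(p,q) = (1/2, 3/4)

P1 indiff ⇒ q·2+(1-q)·1 = q·0+(1-q)·7 ⇒ q(2) = (1-q)(6) ⇒ q = 3/4
P2 indiff ⇒ p·7+(1-p)·2 = p·8+(1-p)·1 ⇒ p(-1) = (1-p)(-1) ⇒ p = 1/2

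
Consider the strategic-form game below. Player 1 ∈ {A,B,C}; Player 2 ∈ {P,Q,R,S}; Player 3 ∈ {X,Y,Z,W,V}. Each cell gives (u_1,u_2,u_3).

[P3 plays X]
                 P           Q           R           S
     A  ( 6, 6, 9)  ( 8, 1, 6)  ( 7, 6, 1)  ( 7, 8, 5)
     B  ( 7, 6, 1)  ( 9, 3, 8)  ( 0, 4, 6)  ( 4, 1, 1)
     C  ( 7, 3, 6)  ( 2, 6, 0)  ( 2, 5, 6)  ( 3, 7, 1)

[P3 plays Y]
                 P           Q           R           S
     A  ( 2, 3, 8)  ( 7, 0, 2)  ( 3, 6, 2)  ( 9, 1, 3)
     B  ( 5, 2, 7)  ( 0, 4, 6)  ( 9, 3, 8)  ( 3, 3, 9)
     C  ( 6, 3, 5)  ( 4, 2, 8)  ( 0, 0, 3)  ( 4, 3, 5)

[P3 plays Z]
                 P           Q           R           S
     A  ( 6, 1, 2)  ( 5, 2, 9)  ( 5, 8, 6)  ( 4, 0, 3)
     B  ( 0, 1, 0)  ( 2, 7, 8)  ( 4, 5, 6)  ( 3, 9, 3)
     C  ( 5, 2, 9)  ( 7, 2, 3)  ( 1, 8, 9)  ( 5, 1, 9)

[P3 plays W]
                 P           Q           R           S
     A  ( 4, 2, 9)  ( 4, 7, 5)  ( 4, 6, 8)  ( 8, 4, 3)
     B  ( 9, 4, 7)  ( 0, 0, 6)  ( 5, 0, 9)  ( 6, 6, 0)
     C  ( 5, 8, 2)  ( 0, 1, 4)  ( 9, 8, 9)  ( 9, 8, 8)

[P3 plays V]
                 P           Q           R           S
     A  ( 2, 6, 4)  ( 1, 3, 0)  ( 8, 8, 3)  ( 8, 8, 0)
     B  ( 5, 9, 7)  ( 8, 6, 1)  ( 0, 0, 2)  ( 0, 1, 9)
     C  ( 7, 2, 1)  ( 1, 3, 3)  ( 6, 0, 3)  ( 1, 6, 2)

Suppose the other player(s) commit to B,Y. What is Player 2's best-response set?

u_2(P vs B,Y) = 2
u_2(Q vs B,Y) = 4
u_2(R vs B,Y) = 3
u_2(S vs B,Y) = 3
max payoff 4 at {Q}

BR_2 = {Q}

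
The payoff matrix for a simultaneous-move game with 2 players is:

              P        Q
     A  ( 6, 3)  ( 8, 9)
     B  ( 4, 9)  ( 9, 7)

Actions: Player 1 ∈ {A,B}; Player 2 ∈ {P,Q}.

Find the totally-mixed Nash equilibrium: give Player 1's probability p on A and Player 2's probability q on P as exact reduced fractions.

P1 indiff ⇒ q·6+(1-q)·8 = q·4+(1-q)·9 ⇒ q(2) = (1-q)(1) ⇒ q = 1/3
P2 indiff ⇒ p·3+(1-p)·9 = p·9+(1-p)·7 ⇒ p(-6) = (1-p)(-2) ⇒ p = 1/4

(p,q) = (1/4, 1/3)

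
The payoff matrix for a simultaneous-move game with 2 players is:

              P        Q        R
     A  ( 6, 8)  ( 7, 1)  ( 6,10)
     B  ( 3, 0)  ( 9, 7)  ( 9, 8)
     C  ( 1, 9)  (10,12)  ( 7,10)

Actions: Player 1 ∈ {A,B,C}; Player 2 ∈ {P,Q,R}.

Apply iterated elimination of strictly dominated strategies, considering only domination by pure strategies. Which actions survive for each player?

Remaining: P1:{B,C} P2:{Q,R}

P2 drop P (R beats it: A:10>8 B:8>0 C:10>9)
P1 drop A (B beats it: Q:9>7 R:9>6)
P1→{B,C} P2→{Q,R}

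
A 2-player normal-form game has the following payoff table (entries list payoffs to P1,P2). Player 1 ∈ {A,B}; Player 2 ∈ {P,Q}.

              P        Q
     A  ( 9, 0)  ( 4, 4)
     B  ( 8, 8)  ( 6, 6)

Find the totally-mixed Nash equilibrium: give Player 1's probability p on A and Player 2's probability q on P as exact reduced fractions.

p=1/3, q=2/3

P1 indiff ⇒ q·9+(1-q)·4 = q·8+(1-q)·6 ⇒ q(1) = (1-q)(2) ⇒ q = 2/3
P2 indiff ⇒ p·0+(1-p)·8 = p·4+(1-p)·6 ⇒ p(-4) = (1-p)(-2) ⇒ p = 1/3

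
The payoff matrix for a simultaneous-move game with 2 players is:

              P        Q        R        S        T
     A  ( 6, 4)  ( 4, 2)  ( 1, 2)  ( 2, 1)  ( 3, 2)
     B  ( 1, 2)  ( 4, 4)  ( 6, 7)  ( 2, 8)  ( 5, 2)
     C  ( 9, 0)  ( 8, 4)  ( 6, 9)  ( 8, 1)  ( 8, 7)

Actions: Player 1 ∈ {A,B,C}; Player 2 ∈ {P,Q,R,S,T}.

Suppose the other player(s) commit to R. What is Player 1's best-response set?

P1 best: {B,C}

u_1(A vs R) = 1
u_1(B vs R) = 6
u_1(C vs R) = 6
max payoff 6 at {B,C}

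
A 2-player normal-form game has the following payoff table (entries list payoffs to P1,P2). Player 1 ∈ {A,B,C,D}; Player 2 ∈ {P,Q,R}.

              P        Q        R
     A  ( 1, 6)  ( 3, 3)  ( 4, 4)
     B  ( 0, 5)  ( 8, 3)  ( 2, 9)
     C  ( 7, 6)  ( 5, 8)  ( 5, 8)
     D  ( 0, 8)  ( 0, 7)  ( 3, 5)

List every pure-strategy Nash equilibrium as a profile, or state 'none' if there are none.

(A,P): not NE [P1→C gives 7>1]
(A,Q): not NE [P1→B gives 8>3; P2→P gives 6>3]
(A,R): not NE [P1→C gives 5>4; P2→P gives 6>4]
(B,P): not NE [P1→C gives 7>0; P2→R gives 9>5]
(B,Q): not NE [P2→R gives 9>3]
(B,R): not NE [P1→C gives 5>2]
(C,P): not NE [P2→R gives 8>6]
(C,Q): not NE [P1→B gives 8>5]
(C,R): NE
(D,P): not NE [P1→C gives 7>0]
(D,Q): not NE [P1→B gives 8>0; P2→P gives 8>7]
(D,R): not NE [P1→C gives 5>3; P2→P gives 8>5]

NE set: (C,R)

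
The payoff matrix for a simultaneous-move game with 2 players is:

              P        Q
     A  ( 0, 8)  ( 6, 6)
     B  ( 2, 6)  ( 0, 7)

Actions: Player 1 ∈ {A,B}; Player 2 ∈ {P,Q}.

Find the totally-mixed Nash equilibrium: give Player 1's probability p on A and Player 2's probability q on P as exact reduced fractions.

P1 mixes 1/3 on A; P2 mixes 3/4 on P

P1 indiff ⇒ q·0+(1-q)·6 = q·2+(1-q)·0 ⇒ q(-2) = (1-q)(-6) ⇒ q = 3/4
P2 indiff ⇒ p·8+(1-p)·6 = p·6+(1-p)·7 ⇒ p(2) = (1-p)(1) ⇒ p = 1/3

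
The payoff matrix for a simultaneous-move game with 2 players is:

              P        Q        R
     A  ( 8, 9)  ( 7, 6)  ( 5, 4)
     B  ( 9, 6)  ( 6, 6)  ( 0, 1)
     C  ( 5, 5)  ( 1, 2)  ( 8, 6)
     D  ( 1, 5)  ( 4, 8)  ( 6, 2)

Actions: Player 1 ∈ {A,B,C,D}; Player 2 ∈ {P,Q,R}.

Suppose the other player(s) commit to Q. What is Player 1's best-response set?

u_1(A vs Q) = 7
u_1(B vs Q) = 6
u_1(C vs Q) = 1
u_1(D vs Q) = 4
max payoff 7 at {A}

BR_1 = {A}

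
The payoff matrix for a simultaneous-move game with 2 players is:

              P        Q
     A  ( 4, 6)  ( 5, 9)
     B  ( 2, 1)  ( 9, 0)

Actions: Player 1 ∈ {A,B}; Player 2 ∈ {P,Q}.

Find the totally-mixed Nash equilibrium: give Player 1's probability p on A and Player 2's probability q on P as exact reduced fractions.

p=1/4, q=2/3

P1 indiff ⇒ q·4+(1-q)·5 = q·2+(1-q)·9 ⇒ q(2) = (1-q)(4) ⇒ q = 2/3
P2 indiff ⇒ p·6+(1-p)·1 = p·9+(1-p)·0 ⇒ p(-3) = (1-p)(-1) ⇒ p = 1/4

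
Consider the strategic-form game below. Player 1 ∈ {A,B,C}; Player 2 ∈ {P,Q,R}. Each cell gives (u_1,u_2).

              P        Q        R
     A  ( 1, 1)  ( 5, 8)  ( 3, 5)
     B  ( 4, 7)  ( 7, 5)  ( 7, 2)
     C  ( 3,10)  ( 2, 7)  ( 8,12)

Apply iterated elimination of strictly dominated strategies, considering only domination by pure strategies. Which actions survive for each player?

P1 drop A (B beats it: P:4>1 Q:7>5 R:7>3)
P2 drop Q (P beats it: B:7>5 C:10>7)
P1→{B,C} P2→{P,R}

IESDS → P1:{B,C} P2:{P,R}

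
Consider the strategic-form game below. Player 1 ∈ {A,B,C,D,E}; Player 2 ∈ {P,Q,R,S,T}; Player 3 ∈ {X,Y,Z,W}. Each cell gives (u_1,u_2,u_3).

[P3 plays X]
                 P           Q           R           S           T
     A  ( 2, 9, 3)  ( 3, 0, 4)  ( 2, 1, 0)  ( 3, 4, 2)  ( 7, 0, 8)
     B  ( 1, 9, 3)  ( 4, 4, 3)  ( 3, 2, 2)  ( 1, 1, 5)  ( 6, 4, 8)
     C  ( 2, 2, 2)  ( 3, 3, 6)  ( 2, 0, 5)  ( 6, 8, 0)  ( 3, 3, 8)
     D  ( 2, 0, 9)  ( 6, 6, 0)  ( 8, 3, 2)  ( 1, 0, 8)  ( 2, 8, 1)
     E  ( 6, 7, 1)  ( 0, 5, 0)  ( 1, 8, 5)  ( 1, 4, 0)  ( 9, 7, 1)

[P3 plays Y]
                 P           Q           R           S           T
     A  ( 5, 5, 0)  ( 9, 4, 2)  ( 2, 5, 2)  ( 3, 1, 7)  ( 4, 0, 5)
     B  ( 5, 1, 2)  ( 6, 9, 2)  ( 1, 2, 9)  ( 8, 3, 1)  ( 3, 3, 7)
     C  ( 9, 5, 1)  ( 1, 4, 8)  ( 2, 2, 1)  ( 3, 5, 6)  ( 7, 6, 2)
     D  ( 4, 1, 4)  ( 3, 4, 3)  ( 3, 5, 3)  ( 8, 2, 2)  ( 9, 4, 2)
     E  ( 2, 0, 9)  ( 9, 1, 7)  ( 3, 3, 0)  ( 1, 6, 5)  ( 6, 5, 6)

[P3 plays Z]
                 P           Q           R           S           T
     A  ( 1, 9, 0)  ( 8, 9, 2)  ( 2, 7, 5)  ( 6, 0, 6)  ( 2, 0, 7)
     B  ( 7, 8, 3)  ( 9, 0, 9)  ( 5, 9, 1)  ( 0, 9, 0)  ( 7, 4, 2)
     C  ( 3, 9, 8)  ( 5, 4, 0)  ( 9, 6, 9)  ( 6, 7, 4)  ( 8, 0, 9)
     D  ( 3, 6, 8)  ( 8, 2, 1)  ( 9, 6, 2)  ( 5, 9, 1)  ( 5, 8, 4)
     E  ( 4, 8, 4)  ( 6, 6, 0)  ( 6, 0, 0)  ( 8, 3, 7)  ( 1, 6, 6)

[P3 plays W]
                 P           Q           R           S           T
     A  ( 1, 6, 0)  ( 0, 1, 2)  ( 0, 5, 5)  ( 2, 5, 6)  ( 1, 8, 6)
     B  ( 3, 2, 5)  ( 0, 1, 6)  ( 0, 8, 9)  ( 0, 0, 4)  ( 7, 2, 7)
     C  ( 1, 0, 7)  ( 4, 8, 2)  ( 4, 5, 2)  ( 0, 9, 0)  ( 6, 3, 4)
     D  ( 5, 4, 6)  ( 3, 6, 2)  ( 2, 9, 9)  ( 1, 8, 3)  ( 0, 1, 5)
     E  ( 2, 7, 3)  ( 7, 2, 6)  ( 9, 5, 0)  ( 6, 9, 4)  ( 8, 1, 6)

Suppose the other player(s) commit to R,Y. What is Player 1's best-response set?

u_1(A vs R,Y) = 2
u_1(B vs R,Y) = 1
u_1(C vs R,Y) = 2
u_1(D vs R,Y) = 3
u_1(E vs R,Y) = 3
max payoff 3 at {D,E}

argmax u_1 = {D,E}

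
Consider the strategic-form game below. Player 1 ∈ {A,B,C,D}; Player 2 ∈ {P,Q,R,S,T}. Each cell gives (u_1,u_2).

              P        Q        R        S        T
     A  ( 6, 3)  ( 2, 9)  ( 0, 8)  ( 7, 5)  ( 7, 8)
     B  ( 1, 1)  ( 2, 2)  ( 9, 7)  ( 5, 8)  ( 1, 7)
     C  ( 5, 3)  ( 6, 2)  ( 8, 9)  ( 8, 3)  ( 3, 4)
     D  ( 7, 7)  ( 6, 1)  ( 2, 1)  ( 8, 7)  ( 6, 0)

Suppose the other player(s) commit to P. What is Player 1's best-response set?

u_1(A vs P) = 6
u_1(B vs P) = 1
u_1(C vs P) = 5
u_1(D vs P) = 7
max payoff 7 at {D}

argmax u_1 = {D}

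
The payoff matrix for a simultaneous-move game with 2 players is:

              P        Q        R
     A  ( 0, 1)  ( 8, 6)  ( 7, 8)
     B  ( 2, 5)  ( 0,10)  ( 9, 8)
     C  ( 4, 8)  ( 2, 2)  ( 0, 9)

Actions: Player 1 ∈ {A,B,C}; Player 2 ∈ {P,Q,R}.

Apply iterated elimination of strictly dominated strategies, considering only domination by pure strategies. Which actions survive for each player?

P2 drop P (R beats it: A:8>1 B:8>5 C:9>8)
P1 drop C (A beats it: Q:8>2 R:7>0)
P1→{A,B} P2→{Q,R}

Remaining: P1:{A,B} P2:{Q,R}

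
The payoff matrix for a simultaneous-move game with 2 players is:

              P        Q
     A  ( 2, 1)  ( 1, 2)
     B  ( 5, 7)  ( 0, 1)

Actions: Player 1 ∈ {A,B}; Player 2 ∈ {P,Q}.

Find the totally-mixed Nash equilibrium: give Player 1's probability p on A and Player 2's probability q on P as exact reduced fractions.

p=6/7, q=1/4

P1 indiff ⇒ q·2+(1-q)·1 = q·5+(1-q)·0 ⇒ q(-3) = (1-q)(-1) ⇒ q = 1/4
P2 indiff ⇒ p·1+(1-p)·7 = p·2+(1-p)·1 ⇒ p(-1) = (1-p)(-6) ⇒ p = 6/7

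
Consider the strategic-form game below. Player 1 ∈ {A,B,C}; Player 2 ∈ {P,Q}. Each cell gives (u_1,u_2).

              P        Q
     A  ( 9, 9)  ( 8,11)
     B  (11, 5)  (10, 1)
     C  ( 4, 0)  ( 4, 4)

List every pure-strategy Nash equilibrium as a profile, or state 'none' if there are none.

PSNE = {(B,P)}

(A,P): not NE [P1→B gives 11>9; P2→Q gives 11>9]
(A,Q): not NE [P1→B gives 10>8]
(B,P): NE
(B,Q): not NE [P2→P gives 5>1]
(C,P): not NE [P1→B gives 11>4; P2→Q gives 4>0]
(C,Q): not NE [P1→B gives 10>4]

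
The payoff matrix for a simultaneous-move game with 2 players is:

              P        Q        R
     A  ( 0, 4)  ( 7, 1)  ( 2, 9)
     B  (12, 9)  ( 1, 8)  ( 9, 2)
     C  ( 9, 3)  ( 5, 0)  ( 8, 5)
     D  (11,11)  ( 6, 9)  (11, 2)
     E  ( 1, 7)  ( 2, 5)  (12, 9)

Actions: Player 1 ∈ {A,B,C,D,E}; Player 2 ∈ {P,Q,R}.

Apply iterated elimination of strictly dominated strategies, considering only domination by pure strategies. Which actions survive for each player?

Survivors P1:{B,D,E} P2:{P,R}

P1 drop C (D beats it: P:11>9 Q:6>5 R:11>8)
P2 drop Q (P beats it: A:4>1 B:9>8 D:11>9 E:7>5)
P1 drop A (B beats it: P:12>0 R:9>2)
P1→{B,D,E} P2→{P,R}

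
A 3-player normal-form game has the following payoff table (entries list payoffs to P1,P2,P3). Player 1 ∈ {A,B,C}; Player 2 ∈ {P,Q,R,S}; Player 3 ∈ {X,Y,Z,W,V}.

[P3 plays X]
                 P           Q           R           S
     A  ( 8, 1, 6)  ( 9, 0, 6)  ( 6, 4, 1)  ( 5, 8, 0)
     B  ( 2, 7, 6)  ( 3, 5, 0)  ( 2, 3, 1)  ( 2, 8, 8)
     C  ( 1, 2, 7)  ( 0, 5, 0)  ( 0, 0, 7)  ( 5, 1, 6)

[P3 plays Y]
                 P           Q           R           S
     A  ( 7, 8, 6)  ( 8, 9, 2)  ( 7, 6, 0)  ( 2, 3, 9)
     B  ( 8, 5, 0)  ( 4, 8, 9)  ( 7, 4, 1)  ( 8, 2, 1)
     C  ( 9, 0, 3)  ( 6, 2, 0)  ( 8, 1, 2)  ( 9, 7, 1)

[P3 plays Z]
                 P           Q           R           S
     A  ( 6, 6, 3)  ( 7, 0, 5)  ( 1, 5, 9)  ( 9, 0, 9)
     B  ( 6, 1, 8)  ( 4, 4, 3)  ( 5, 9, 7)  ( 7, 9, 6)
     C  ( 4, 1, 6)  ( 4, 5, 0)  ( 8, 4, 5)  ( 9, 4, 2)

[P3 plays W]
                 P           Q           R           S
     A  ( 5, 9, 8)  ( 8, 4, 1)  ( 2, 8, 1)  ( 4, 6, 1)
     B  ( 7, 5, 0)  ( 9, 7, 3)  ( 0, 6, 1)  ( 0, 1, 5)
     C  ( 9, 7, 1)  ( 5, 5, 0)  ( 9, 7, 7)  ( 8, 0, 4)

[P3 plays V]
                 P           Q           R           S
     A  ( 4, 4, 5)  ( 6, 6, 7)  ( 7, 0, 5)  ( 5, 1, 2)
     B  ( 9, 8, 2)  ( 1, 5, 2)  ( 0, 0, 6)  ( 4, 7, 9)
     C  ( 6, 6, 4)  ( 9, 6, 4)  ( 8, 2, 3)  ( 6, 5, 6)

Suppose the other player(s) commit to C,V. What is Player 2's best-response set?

u_2(P vs C,V) = 6
u_2(Q vs C,V) = 6
u_2(R vs C,V) = 2
u_2(S vs C,V) = 5
max payoff 6 at {P,Q}

P2 best: {P,Q}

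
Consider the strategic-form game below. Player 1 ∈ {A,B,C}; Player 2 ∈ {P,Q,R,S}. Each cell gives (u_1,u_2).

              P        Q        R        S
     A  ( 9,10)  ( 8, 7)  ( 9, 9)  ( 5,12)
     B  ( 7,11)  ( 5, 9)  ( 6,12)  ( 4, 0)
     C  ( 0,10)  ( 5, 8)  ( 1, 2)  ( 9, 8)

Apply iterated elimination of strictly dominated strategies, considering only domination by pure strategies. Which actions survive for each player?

P1 drop B (A beats it: P:9>7 Q:8>5 R:9>6 S:5>4)
P2 drop Q (P beats it: A:10>7 C:10>8)
P2 drop R (P beats it: A:10>9 C:10>2)
P1→{A,C} P2→{P,S}

Survivors P1:{A,C} P2:{P,S}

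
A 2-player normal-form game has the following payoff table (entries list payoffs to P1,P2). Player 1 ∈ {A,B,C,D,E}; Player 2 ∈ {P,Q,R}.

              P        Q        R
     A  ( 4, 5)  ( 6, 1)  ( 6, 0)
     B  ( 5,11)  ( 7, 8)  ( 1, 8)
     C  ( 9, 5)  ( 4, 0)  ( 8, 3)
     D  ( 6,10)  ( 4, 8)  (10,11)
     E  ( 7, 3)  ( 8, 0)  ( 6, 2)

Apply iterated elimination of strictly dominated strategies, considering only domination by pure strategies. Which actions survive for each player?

P1 drop B (E beats it: P:7>5 Q:8>7 R:6>1)
P2 drop Q (P beats it: A:5>1 C:5>0 D:10>8 E:3>0)
P1 drop A (C beats it: P:9>4 R:8>6)
P1 drop E (C beats it: P:9>7 R:8>6)
P1→{C,D} P2→{P,R}

IESDS → P1:{C,D} P2:{P,R}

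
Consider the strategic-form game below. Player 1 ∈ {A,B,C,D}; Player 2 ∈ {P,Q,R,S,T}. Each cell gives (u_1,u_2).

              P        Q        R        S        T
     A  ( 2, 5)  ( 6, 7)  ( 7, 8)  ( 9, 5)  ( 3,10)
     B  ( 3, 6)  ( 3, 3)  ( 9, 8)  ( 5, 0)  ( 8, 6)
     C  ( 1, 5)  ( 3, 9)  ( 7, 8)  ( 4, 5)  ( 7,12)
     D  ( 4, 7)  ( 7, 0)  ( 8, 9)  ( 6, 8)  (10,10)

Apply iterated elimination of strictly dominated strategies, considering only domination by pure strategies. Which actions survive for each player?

P1 drop C (D beats it: P:4>1 Q:7>3 R:8>7 S:6>4 T:10>7)
P2 drop P (R beats it: A:8>5 B:8>6 D:9>7)
P2 drop Q (R beats it: A:8>7 B:8>3 D:9>0)
P2 drop S (R beats it: A:8>5 B:8>0 D:9>8)
P1 drop A (B beats it: R:9>7 T:8>3)
P1→{B,D} P2→{R,T}

Remaining: P1:{B,D} P2:{R,T}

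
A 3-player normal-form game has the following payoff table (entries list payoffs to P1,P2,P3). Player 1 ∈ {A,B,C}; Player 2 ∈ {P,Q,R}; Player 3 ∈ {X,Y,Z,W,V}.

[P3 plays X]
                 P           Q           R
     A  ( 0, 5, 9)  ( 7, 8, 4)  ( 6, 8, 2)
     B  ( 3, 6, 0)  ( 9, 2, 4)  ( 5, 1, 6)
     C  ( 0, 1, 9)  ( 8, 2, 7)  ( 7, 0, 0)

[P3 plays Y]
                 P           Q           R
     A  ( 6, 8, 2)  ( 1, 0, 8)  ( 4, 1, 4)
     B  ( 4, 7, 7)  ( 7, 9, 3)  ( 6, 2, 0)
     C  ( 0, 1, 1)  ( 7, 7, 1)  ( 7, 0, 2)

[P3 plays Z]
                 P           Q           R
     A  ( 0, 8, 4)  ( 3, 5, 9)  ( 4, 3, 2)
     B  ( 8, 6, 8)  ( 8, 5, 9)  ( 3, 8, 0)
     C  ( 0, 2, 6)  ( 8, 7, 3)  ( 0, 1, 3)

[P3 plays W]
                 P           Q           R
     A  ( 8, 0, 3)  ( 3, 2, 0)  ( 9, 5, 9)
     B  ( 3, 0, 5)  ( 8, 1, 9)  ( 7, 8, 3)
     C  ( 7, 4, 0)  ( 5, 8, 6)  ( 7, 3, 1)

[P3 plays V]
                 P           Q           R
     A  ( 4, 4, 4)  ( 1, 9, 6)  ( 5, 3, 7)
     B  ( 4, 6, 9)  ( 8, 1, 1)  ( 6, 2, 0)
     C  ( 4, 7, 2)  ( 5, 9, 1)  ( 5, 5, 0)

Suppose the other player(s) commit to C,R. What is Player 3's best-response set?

P3 best: {Z}

u_3(X vs C,R) = 0
u_3(Y vs C,R) = 2
u_3(Z vs C,R) = 3
u_3(W vs C,R) = 1
u_3(V vs C,R) = 0
max payoff 3 at {Z}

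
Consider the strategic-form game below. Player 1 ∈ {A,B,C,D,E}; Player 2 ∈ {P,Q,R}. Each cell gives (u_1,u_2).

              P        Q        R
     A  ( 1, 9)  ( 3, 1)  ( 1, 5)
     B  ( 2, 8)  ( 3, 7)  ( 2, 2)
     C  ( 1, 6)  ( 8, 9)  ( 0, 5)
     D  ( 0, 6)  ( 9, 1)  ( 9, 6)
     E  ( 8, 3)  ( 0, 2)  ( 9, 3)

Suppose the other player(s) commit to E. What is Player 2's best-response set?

BR_2 = {P,R}

u_2(P vs E) = 3
u_2(Q vs E) = 2
u_2(R vs E) = 3
max payoff 3 at {P,R}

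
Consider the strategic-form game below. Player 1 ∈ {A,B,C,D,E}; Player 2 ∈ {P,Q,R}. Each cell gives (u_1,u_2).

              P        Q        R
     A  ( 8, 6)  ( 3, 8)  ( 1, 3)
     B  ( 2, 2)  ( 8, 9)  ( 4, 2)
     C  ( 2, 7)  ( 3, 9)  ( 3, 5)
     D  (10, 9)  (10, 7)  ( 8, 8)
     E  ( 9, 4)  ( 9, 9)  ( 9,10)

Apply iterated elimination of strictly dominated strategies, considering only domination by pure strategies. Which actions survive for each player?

P1 drop A (D beats it: P:10>8 Q:10>3 R:8>1)
P1 drop B (D beats it: P:10>2 Q:10>8 R:8>4)
P1 drop C (D beats it: P:10>2 Q:10>3 R:8>3)
P2 drop Q (R beats it: D:8>7 E:10>9)
P1→{D,E} P2→{P,R}

Survivors P1:{D,E} P2:{P,R}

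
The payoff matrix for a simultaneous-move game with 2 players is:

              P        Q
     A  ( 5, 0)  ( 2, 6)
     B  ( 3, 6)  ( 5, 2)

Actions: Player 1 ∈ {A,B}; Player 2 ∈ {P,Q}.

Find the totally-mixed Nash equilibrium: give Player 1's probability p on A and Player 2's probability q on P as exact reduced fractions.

P1 indiff ⇒ q·5+(1-q)·2 = q·3+(1-q)·5 ⇒ q(2) = (1-q)(3) ⇒ q = 3/5
P2 indiff ⇒ p·0+(1-p)·6 = p·6+(1-p)·2 ⇒ p(-6) = (1-p)(-4) ⇒ p = 2/5

p=2/5, q=3/5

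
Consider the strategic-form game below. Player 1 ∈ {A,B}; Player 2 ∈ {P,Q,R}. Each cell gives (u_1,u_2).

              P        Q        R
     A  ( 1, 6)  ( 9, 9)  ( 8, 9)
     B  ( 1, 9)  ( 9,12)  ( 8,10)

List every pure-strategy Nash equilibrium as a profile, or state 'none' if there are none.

Nash profiles: (A,Q), (A,R), (B,Q)

(A,P): not NE [P2→R gives 9>6]
(A,Q): NE
(A,R): NE
(B,P): not NE [P2→Q gives 12>9]
(B,Q): NE
(B,R): not NE [P2→Q gives 12>10]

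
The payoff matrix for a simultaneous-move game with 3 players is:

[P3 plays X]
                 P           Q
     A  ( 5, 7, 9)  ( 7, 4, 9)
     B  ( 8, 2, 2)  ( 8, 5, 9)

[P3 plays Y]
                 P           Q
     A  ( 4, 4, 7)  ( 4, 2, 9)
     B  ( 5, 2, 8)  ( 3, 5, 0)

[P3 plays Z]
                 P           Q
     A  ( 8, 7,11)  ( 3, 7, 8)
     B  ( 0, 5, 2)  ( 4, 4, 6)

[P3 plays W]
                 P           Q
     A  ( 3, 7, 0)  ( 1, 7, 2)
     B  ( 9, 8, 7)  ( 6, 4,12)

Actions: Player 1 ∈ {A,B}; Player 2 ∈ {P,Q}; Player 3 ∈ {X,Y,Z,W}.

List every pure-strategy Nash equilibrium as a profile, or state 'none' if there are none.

(A,P,X): not NE [P1→B gives 8>5; P3→Z gives 11>9]
(A,P,Y): not NE [P1→B gives 5>4; P3→Z gives 11>7]
(A,P,Z): NE
(A,P,W): not NE [P1→B gives 9>3; P3→Z gives 11>0]
(A,Q,X): not NE [P1→B gives 8>7; P2→P gives 7>4]
(A,Q,Y): not NE [P2→P gives 4>2]
(A,Q,Z): not NE [P1→B gives 4>3; P3→Y gives 9>8]
(A,Q,W): not NE [P1→B gives 6>1; P3→Y gives 9>2]
(B,P,X): not NE [P2→Q gives 5>2; P3→Y gives 8>2]
(B,P,Y): not NE [P2→Q gives 5>2]
(B,P,Z): not NE [P1→A gives 8>0; P3→Y gives 8>2]
(B,P,W): not NE [P3→Y gives 8>7]
(B,Q,X): not NE [P3→W gives 12>9]
(B,Q,Y): not NE [P1→A gives 4>3; P3→W gives 12>0]
(B,Q,Z): not NE [P2→P gives 5>4; P3→W gives 12>6]
(B,Q,W): not NE [P2→P gives 8>4]

Nash profiles: (A,P,Z)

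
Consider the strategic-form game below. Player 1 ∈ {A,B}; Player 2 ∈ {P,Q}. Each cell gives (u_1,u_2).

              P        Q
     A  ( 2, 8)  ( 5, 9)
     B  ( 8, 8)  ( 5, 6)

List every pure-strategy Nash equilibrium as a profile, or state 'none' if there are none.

(A,P): not NE [P1→B gives 8>2; P2→Q gives 9>8]
(A,Q): NE
(B,P): NE
(B,Q): not NE [P2→P gives 8>6]

Nash profiles: (A,Q), (B,P)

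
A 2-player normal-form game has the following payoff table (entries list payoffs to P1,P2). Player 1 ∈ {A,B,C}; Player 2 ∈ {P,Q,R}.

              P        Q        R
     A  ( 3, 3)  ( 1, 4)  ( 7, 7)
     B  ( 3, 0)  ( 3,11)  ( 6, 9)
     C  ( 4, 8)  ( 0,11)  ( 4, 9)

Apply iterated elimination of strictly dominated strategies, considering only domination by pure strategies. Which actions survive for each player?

P2 drop P (Q beats it: A:4>3 B:11>0 C:11>8)
P1 drop C (A beats it: Q:1>0 R:7>4)
P1→{A,B} P2→{Q,R}

IESDS → P1:{A,B} P2:{Q,R}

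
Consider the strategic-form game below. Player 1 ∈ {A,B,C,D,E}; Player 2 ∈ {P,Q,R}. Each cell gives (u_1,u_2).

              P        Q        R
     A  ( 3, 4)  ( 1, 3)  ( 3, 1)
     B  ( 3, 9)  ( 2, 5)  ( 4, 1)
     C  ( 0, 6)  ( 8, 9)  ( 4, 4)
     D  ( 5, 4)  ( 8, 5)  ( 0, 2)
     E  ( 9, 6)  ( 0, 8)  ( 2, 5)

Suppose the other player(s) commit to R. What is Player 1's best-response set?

u_1(A vs R) = 3
u_1(B vs R) = 4
u_1(C vs R) = 4
u_1(D vs R) = 0
u_1(E vs R) = 2
max payoff 4 at {B,C}

BR_1 = {B,C}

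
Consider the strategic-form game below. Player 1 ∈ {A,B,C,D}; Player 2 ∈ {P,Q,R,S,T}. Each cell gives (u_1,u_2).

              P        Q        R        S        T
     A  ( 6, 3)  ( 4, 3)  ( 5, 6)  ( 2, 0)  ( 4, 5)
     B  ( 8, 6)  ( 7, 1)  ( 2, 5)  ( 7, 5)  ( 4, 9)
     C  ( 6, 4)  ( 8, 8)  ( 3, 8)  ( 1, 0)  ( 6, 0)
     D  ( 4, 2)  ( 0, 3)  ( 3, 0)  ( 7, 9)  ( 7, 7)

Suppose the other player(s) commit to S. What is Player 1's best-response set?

u_1(A vs S) = 2
u_1(B vs S) = 7
u_1(C vs S) = 1
u_1(D vs S) = 7
max payoff 7 at {B,D}

argmax u_1 = {B,D}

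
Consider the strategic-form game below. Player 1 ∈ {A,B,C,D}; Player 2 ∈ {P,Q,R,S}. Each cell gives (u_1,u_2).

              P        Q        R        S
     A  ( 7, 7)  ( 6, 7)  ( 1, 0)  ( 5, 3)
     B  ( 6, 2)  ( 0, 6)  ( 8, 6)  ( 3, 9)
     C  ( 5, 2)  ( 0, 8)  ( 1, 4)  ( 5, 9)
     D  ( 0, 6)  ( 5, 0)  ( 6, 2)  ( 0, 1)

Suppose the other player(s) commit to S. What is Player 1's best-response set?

argmax u_1 = {A,C}

u_1(A vs S) = 5
u_1(B vs S) = 3
u_1(C vs S) = 5
u_1(D vs S) = 0
max payoff 5 at {A,C}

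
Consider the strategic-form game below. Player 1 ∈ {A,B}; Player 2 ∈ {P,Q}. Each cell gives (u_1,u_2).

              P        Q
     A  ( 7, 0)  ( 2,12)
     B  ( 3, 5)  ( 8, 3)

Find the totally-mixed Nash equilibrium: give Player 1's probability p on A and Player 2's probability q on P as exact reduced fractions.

(p,q) = (1/7, 3/5)

P1 indiff ⇒ q·7+(1-q)·2 = q·3+(1-q)·8 ⇒ q(4) = (1-q)(6) ⇒ q = 3/5
P2 indiff ⇒ p·0+(1-p)·5 = p·12+(1-p)·3 ⇒ p(-12) = (1-p)(-2) ⇒ p = 1/7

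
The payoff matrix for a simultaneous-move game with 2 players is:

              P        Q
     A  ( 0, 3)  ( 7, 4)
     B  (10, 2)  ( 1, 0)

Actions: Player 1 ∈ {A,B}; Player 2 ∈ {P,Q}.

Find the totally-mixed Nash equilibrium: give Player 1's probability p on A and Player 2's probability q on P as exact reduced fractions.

(p,q) = (2/3, 3/8)

P1 indiff ⇒ q·0+(1-q)·7 = q·10+(1-q)·1 ⇒ q(-10) = (1-q)(-6) ⇒ q = 3/8
P2 indiff ⇒ p·3+(1-p)·2 = p·4+(1-p)·0 ⇒ p(-1) = (1-p)(-2) ⇒ p = 2/3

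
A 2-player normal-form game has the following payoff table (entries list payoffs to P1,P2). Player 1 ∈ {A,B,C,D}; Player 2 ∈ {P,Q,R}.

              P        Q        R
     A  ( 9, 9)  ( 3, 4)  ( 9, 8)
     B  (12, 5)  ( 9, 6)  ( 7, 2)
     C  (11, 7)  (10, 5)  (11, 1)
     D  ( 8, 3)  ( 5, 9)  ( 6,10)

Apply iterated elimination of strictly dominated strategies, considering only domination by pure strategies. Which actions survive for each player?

Remaining: P1:{B,C} P2:{P,Q}

P1 drop A (C beats it: P:11>9 Q:10>3 R:11>9)
P1 drop D (B beats it: P:12>8 Q:9>5 R:7>6)
P2 drop R (P beats it: B:5>2 C:7>1)
P1→{B,C} P2→{P,Q}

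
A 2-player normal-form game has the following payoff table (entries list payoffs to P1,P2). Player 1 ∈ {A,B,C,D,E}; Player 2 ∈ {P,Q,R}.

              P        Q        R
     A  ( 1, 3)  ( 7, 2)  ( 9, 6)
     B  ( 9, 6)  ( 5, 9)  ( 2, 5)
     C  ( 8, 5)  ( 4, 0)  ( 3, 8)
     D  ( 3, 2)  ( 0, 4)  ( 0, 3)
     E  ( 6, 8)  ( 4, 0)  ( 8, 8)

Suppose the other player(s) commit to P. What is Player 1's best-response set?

argmax u_1 = {B}

u_1(A vs P) = 1
u_1(B vs P) = 9
u_1(C vs P) = 8
u_1(D vs P) = 3
u_1(E vs P) = 6
max payoff 9 at {B}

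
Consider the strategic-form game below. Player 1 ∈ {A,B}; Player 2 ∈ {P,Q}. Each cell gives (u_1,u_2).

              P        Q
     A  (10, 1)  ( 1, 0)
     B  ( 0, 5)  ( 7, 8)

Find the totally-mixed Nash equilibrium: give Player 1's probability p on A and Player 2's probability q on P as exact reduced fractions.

p=3/4, q=3/8

P1 indiff ⇒ q·10+(1-q)·1 = q·0+(1-q)·7 ⇒ q(10) = (1-q)(6) ⇒ q = 3/8
P2 indiff ⇒ p·1+(1-p)·5 = p·0+(1-p)·8 ⇒ p(1) = (1-p)(3) ⇒ p = 3/4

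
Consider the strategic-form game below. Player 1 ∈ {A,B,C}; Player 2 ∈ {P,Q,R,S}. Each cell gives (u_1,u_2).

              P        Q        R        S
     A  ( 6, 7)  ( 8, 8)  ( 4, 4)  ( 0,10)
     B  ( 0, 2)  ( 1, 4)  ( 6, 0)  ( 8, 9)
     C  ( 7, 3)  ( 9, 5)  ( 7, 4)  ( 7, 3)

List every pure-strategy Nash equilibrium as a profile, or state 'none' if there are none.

PSNE = {(B,S), (C,Q)}

(A,P): not NE [P1→C gives 7>6; P2→S gives 10>7]
(A,Q): not NE [P1→C gives 9>8; P2→S gives 10>8]
(A,R): not NE [P1→C gives 7>4; P2→S gives 10>4]
(A,S): not NE [P1→B gives 8>0]
(B,P): not NE [P1→C gives 7>0; P2→S gives 9>2]
(B,Q): not NE [P1→C gives 9>1; P2→S gives 9>4]
(B,R): not NE [P1→C gives 7>6; P2→S gives 9>0]
(B,S): NE
(C,P): not NE [P2→Q gives 5>3]
(C,Q): NE
(C,R): not NE [P2→Q gives 5>4]
(C,S): not NE [P1→B gives 8>7; P2→Q gives 5>3]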